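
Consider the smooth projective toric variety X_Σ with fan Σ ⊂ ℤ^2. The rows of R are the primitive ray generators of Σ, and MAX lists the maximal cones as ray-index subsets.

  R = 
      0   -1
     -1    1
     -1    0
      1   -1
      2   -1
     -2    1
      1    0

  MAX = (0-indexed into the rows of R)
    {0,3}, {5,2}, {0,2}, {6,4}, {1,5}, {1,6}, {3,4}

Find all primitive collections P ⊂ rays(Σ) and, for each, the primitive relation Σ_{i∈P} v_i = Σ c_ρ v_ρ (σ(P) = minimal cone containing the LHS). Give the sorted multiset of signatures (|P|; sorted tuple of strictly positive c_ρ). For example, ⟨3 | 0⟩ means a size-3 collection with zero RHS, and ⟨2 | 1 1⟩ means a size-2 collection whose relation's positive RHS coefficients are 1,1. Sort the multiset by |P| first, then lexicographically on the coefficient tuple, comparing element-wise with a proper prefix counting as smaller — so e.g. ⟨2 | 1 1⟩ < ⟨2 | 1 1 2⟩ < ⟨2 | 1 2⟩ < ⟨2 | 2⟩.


|primitive collections| = 14. Relations:

  P = {1,3}:  v_{1} + v_{3} = 0  →  sig = ⟨2 | 0⟩
  P = {2,6}:  v_{2} + v_{6} = 0  →  sig = ⟨2 | 0⟩
  P = {4,5}:  v_{4} + v_{5} = 0  →  sig = ⟨2 | 0⟩
  P = {0,1}:  v_{0} + v_{1} = v_{2}  →  sig = ⟨2 | 1⟩
  P = {0,6}:  v_{0} + v_{6} = v_{3}  →  sig = ⟨2 | 1⟩
  P = {1,2}:  v_{1} + v_{2} = v_{5}  →  sig = ⟨2 | 1⟩
  P = {1,4}:  v_{1} + v_{4} = v_{6}  →  sig = ⟨2 | 1⟩
  P = {2,3}:  v_{2} + v_{3} = v_{0}  →  sig = ⟨2 | 1⟩
  P = {2,4}:  v_{2} + v_{4} = v_{3}  →  sig = ⟨2 | 1⟩
  P = {3,5}:  v_{3} + v_{5} = v_{2}  →  sig = ⟨2 | 1⟩
  P = {3,6}:  v_{3} + v_{6} = v_{4}  →  sig = ⟨2 | 1⟩
  P = {5,6}:  v_{5} + v_{6} = v_{1}  →  sig = ⟨2 | 1⟩
  P = {0,4}:  v_{0} + v_{4} = 2·v_{3}  →  sig = ⟨2 | 2⟩
  P = {0,5}:  v_{0} + v_{5} = 2·v_{2}  →  sig = ⟨2 | 2⟩

Sorted signature multiset PRS(X):
    |P|=2: 14 collections, coeffs (), (), (), (1), (1), (1), (1), (1), (1), (1), (1), (1), (2), (2)


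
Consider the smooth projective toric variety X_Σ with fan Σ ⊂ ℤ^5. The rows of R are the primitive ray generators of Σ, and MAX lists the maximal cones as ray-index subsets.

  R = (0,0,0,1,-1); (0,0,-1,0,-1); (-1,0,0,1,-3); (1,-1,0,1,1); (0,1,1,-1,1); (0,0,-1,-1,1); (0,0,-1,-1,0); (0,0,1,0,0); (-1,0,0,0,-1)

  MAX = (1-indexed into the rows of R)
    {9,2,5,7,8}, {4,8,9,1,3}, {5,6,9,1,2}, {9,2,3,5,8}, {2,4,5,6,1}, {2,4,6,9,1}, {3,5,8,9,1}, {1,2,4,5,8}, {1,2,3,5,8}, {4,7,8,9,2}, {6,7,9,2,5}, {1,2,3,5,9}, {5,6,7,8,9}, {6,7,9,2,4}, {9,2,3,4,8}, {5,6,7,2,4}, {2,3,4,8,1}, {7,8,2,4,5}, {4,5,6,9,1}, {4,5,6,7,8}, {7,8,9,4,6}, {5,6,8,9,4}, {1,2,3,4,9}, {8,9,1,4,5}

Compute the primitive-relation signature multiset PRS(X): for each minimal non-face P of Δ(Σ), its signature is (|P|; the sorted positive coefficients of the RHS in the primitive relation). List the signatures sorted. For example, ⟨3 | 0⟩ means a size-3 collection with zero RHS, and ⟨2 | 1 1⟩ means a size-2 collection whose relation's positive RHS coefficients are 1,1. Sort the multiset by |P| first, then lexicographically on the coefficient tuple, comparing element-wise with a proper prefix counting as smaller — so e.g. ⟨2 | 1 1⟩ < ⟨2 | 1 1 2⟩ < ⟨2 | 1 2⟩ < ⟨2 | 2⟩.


Σ has 9 primitive collections:

  • {1,7}:  v_{1} + v_{7} = v_{2} ; sig = ⟨2 | 1⟩
  • {3,6}:  v_{3} + v_{6} = v_{2} + v_{9} ; sig = ⟨2 | 1 1⟩
  • {3,7}:  v_{3} + v_{7} = 2·v_{2} + v_{8} + v_{9} ; sig = ⟨2 | 1 1 2⟩
  • {1,6,8}:  v_{1} + v_{6} + v_{8} = 0 ; sig = ⟨3 | 0⟩
  • {2,6,8}:  v_{2} + v_{6} + v_{8} = v_{7} ; sig = ⟨3 | 1⟩
  • {3,4,5}:  v_{3} + v_{4} + v_{5} = v_{1} + v_{8} ; sig = ⟨3 | 1 1⟩
  • {2,4,5,9}:  v_{2} + v_{4} + v_{5} + v_{9} = 0 ; sig = ⟨4 | 0⟩
  • {1,2,8,9}:  v_{1} + v_{2} + v_{8} + v_{9} = v_{3} ; sig = ⟨4 | 1⟩
  • {4,5,7,9}:  v_{4} + v_{5} + v_{7} + v_{9} = v_{6} + v_{8} ; sig = ⟨4 | 1 1⟩

Sorted signature multiset PRS(X):
    |P|=2: 3 collections, coeffs (1), (1,1), (1,1,2)
    |P|=3: 3 collections, coeffs (), (1), (1,1)
    |P|=4: 3 collections, coeffs (), (1), (1,1)


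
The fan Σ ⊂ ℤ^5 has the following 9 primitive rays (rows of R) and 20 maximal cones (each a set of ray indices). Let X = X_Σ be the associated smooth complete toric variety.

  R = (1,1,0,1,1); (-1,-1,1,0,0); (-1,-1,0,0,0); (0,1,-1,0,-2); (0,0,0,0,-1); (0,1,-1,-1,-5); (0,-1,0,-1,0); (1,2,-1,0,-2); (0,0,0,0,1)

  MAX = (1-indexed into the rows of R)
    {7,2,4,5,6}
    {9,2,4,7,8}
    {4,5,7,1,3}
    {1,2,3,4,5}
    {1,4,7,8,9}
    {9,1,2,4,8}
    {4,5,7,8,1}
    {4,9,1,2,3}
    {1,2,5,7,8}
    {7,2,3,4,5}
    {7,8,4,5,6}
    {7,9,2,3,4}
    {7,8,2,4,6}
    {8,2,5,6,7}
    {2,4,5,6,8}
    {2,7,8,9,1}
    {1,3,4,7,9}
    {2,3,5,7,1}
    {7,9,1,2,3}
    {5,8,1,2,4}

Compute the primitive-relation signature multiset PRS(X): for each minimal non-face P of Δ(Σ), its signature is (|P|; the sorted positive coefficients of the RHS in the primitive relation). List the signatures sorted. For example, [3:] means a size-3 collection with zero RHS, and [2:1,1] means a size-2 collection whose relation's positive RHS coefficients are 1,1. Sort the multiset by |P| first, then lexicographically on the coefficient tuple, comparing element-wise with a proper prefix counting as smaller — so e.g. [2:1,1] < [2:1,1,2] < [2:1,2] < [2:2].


Δ(Σ) — 9 vertices, 7 min non-faces:

  P = {5,9}:  v_{5} + v_{9} = 0  ⇒ sig = [2:]
  P = {3,8}:  v_{3} + v_{8} = v_{4}  ⇒ sig = [2:1]
  P = {6,9}:  v_{6} + v_{9} = v_{2} + v_{4} + v_{7} + v_{8}  ⇒ sig = [2:1,1,1,1]
  P = {3,6}:  v_{3} + v_{6} = v_{2} + 2·v_{4} + v_{5} + v_{7}  ⇒ sig = [2:1,1,1,2]
  P = {1,6}:  v_{1} + v_{6} = 2·v_{5} + v_{8}  ⇒ sig = [2:1,2]
  P = {1,2,4,7}:  v_{1} + v_{2} + v_{4} + v_{7} = v_{5}  ⇒ sig = [4:1]
  P = {2,4,5,7,8}:  v_{2} + v_{4} + v_{5} + v_{7} + v_{8} = v_{6}  ⇒ sig = [5:1]

Signatures (|P|; sorted positive RHS coefficients), sorted:
    [2:]
    [2:1]
    [2:1,1,1,1]
    [2:1,1,1,2]
    [2:1,2]
    [4:1]
    [5:1]


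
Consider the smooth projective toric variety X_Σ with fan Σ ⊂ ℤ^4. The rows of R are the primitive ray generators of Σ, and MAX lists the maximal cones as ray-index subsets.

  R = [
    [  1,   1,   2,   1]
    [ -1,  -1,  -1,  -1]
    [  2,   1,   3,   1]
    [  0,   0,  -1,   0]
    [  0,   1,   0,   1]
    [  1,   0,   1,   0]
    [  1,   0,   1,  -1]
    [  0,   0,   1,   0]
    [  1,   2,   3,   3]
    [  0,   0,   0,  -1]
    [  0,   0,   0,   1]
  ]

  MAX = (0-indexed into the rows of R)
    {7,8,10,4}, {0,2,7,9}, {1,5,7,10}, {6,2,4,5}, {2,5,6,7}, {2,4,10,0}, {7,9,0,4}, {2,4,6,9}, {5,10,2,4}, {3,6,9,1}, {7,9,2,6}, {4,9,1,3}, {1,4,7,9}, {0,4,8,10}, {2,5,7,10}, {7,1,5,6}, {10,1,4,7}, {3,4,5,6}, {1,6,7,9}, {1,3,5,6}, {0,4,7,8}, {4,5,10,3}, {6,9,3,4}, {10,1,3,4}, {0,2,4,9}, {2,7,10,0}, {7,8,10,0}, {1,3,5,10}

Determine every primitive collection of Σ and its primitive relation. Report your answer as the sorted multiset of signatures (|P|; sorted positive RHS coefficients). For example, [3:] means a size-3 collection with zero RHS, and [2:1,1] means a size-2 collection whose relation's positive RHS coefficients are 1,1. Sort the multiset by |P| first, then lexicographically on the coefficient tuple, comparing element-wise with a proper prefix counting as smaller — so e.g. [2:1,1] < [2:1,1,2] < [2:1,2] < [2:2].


22 minimal non-faces of Δ(Σ) (on 11 rays):

  P={3,7}:  v_{3} + v_{7} = 0  ⇒ sig = [2:]
  P={9,10}:  v_{9} + v_{10} = 0  ⇒ sig = [2:]
  P={0,1}:  v_{0} + v_{1} = v_{7}  ⇒ sig = [2:1]
  P={0,5}:  v_{0} + v_{5} = v_{2}  ⇒ sig = [2:1]
  P={5,9}:  v_{5} + v_{9} = v_{6}  ⇒ sig = [2:1]
  P={6,10}:  v_{6} + v_{10} = v_{5}  ⇒ sig = [2:1]
  P={0,3}:  v_{0} + v_{3} = v_{4} + v_{5}  ⇒ sig = [2:1,1]
  P={0,6}:  v_{0} + v_{6} = v_{2} + v_{9}  ⇒ sig = [2:1,1]
  P={1,2}:  v_{1} + v_{2} = v_{5} + v_{7}  ⇒ sig = [2:1,1]
  P={3,8}:  v_{3} + v_{8} = v_{0} + v_{4} + v_{10}  ⇒ sig = [2:1,1,1]
  P={8,9}:  v_{8} + v_{9} = v_{0} + v_{4} + v_{7}  ⇒ sig = [2:1,1,1]
  P={1,8}:  v_{1} + v_{8} = v_{4} + 2·v_{7} + v_{10}  ⇒ sig = [2:1,1,2]
  P={2,3}:  v_{2} + v_{3} = v_{4} + 2·v_{5}  ⇒ sig = [2:1,2]
  P={5,8}:  v_{5} + v_{8} = 2·v_{0} + v_{10}  ⇒ sig = [2:1,2]
  P={2,8}:  v_{2} + v_{8} = 3·v_{0} + v_{10}  ⇒ sig = [2:1,3]
  P={6,8}:  v_{6} + v_{8} = 2·v_{0}  ⇒ sig = [2:2]
  P={1,4,5}:  v_{1} + v_{4} + v_{5} = 0  ⇒ sig = [3:]
  P={1,4,6}:  v_{1} + v_{4} + v_{6} = v_{9}  ⇒ sig = [3:1]
  P={4,5,7}:  v_{4} + v_{5} + v_{7} = v_{0}  ⇒ sig = [3:1]
  P={4,6,7}:  v_{4} + v_{6} + v_{7} = v_{0} + v_{9}  ⇒ sig = [3:1,1]
  P={2,4,7}:  v_{2} + v_{4} + v_{7} = 2·v_{0}  ⇒ sig = [3:2]
  P={0,4,7,10}:  v_{0} + v_{4} + v_{7} + v_{10} = v_{8}  ⇒ sig = [4:1]

Sorted signature multiset PRS(X):
[[2:], [2:], [2:1], [2:1], [2:1], [2:1], [2:1,1], [2:1,1], [2:1,1], [2:1,1,1], [2:1,1,1], [2:1,1,2], [2:1,2], [2:1,2], [2:1,3], [2:2], [3:], [3:1], [3:1], [3:1,1], [3:2], [4:1]]


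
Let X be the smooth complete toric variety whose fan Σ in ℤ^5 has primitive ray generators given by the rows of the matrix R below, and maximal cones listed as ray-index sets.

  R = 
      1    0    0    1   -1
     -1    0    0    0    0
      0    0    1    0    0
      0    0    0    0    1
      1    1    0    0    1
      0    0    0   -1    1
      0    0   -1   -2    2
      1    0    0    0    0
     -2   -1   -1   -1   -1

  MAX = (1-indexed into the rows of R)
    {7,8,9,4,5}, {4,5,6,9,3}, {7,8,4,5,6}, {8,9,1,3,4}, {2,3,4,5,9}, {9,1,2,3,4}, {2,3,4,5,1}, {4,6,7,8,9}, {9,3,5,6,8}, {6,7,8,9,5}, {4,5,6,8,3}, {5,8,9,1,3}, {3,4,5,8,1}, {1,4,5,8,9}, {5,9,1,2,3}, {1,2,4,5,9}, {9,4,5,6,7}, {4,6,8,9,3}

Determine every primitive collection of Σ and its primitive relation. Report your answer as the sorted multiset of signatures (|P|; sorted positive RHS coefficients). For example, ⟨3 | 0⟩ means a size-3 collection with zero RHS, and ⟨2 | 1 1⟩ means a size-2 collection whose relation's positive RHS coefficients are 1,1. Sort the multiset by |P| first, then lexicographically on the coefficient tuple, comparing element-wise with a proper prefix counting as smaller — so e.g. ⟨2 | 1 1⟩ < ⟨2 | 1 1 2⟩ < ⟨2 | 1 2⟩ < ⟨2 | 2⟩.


The 9 primitive collections of Σ (r=9, n=5):

  {2,8}:  v_{2} + v_{8} = 0  ⇒ sig = ⟨2 | 0⟩
  {1,6}:  v_{1} + v_{6} = v_{8}  ⇒ sig = ⟨2 | 1⟩
  {2,6}:  v_{2} + v_{6} = v_{3} + v_{4} + v_{5} + v_{9}  ⇒ sig = ⟨2 | 1 1 1 1⟩
  {2,7}:  v_{2} + v_{7} = v_{4} + v_{5} + v_{6} + v_{9}  ⇒ sig = ⟨2 | 1 1 1 1⟩
  {1,7}:  v_{1} + v_{7} = v_{4} + v_{5} + 2·v_{8} + v_{9}  ⇒ sig = ⟨2 | 1 1 1 2⟩
  {3,7}:  v_{3} + v_{7} = 2·v_{6}  ⇒ sig = ⟨2 | 2⟩
  {1,3,4,5,9}:  v_{1} + v_{3} + v_{4} + v_{5} + v_{9} = 0  ⇒ sig = ⟨5 | 0⟩
  {3,4,5,8,9}:  v_{3} + v_{4} + v_{5} + v_{8} + v_{9} = v_{6}  ⇒ sig = ⟨5 | 1⟩
  {4,5,6,8,9}:  v_{4} + v_{5} + v_{6} + v_{8} + v_{9} = v_{7}  ⇒ sig = ⟨5 | 1⟩

Sorted signature multiset PRS(X):
[⟨2 | 0⟩, ⟨2 | 1⟩, ⟨2 | 1 1 1 1⟩, ⟨2 | 1 1 1 1⟩, ⟨2 | 1 1 1 2⟩, ⟨2 | 2⟩, ⟨5 | 0⟩, ⟨5 | 1⟩, ⟨5 | 1⟩]


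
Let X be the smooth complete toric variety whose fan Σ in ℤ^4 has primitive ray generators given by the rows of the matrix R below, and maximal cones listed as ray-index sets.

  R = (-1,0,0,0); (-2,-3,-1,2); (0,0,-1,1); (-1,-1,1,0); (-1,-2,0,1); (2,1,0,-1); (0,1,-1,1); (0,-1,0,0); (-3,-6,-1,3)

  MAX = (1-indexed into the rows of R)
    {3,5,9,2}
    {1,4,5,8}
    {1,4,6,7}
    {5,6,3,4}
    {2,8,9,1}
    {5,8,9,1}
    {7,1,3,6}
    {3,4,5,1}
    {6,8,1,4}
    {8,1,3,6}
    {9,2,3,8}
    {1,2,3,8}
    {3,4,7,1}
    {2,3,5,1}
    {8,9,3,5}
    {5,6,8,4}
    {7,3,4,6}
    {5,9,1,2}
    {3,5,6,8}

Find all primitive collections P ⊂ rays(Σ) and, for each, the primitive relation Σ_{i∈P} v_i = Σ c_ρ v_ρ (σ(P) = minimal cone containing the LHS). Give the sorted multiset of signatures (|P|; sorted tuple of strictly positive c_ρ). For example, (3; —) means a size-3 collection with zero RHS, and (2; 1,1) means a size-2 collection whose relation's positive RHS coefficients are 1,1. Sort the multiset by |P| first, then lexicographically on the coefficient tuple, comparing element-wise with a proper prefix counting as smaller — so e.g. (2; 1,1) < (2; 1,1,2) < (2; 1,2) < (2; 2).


Δ(Σ) — 9 vertices, 14 min non-faces:

  P={7,8}:  v_{7} + v_{8} = v_{3}  so sig = (2; 1)
  P={7,9}:  v_{7} + v_{9} = v_{2} + v_{3} + v_{5}  so sig = (2; 1,1,1)
  P={2,7}:  v_{2} + v_{7} = v_{1} + 2·v_{3} + v_{5}  so sig = (2; 1,1,2)
  P={4,9}:  v_{4} + v_{9} = v_{1} + 3·v_{5} + v_{8}  so sig = (2; 1,1,3)
  P={6,9}:  v_{6} + v_{9} = v_{3} + v_{5} + 3·v_{8}  so sig = (2; 1,1,3)
  P={2,4}:  v_{2} + v_{4} = v_{1} + 2·v_{5}  so sig = (2; 1,2)
  P={2,6}:  v_{2} + v_{6} = v_{3} + 2·v_{8}  so sig = (2; 1,2)
  P={5,7}:  v_{5} + v_{7} = 2·v_{3} + v_{4}  so sig = (2; 1,2)
  P={1,5,6}:  v_{1} + v_{5} + v_{6} = v_{8}  so sig = (3; 1)
  P={2,5,8}:  v_{2} + v_{5} + v_{8} = v_{9}  so sig = (3; 1)
  P={3,4,8}:  v_{3} + v_{4} + v_{8} = v_{5}  so sig = (3; 1)
  P={1,3,9}:  v_{1} + v_{3} + v_{9} = 2·v_{2}  so sig = (3; 2)
  P={1,3,4,6}:  v_{1} + v_{3} + v_{4} + v_{6} = 0  so sig = (4; —)
  P={1,3,5,8}:  v_{1} + v_{3} + v_{5} + v_{8} = v_{2}  so sig = (4; 1)

Signatures (|P|; sorted positive RHS coefficients), sorted:
    |P|=2: 8 collections, coeffs (1), (1,1,1), (1,1,2), (1,1,3), (1,1,3), (1,2), (1,2), (1,2)
    |P|=3: 4 collections, coeffs (1), (1), (1), (2)
    |P|=4: 2 collections, coeffs (), (1)


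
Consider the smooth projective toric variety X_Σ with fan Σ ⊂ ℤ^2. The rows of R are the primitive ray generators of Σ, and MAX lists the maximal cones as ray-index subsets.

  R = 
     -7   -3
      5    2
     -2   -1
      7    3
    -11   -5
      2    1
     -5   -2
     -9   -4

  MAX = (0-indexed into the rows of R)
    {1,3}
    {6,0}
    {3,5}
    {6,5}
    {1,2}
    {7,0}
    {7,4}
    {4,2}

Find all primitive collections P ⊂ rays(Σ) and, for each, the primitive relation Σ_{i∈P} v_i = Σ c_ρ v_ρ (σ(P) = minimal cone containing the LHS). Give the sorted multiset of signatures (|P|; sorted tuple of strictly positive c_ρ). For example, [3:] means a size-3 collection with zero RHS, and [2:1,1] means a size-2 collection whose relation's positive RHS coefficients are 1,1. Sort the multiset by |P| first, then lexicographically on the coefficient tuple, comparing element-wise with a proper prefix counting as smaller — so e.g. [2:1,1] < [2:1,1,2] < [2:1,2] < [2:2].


The 20 primitive collections of Σ (r=8, n=2):

  P = {0,3}:  v_{0} + v_{3} = 0  ⇒ sig = [2:]
  P = {1,6}:  v_{1} + v_{6} = 0  ⇒ sig = [2:]
  P = {2,5}:  v_{2} + v_{5} = 0  ⇒ sig = [2:]
  P = {0,1}:  v_{0} + v_{1} = v_{2}  ⇒ sig = [2:1]
  P = {0,2}:  v_{0} + v_{2} = v_{7}  ⇒ sig = [2:1]
  P = {0,5}:  v_{0} + v_{5} = v_{6}  ⇒ sig = [2:1]
  P = {1,5}:  v_{1} + v_{5} = v_{3}  ⇒ sig = [2:1]
  P = {2,3}:  v_{2} + v_{3} = v_{1}  ⇒ sig = [2:1]
  P = {2,6}:  v_{2} + v_{6} = v_{0}  ⇒ sig = [2:1]
  P = {2,7}:  v_{2} + v_{7} = v_{4}  ⇒ sig = [2:1]
  P = {3,6}:  v_{3} + v_{6} = v_{5}  ⇒ sig = [2:1]
  P = {3,7}:  v_{3} + v_{7} = v_{2}  ⇒ sig = [2:1]
  P = {4,5}:  v_{4} + v_{5} = v_{7}  ⇒ sig = [2:1]
  P = {5,7}:  v_{5} + v_{7} = v_{0}  ⇒ sig = [2:1]
  P = {4,6}:  v_{4} + v_{6} = v_{0} + v_{7}  ⇒ sig = [2:1,1]
  P = {0,4}:  v_{0} + v_{4} = 2·v_{7}  ⇒ sig = [2:2]
  P = {1,7}:  v_{1} + v_{7} = 2·v_{2}  ⇒ sig = [2:2]
  P = {3,4}:  v_{3} + v_{4} = 2·v_{2}  ⇒ sig = [2:2]
  P = {6,7}:  v_{6} + v_{7} = 2·v_{0}  ⇒ sig = [2:2]
  P = {1,4}:  v_{1} + v_{4} = 3·v_{2}  ⇒ sig = [2:3]

Hence PRS(X_Σ) =
    |P|=2: 20 collections, coeffs (), (), (), (1), (1), (1), (1), (1), (1), (1), (1), (1), (1), (1), (1,1), (2), (2), (2), (2), (3)


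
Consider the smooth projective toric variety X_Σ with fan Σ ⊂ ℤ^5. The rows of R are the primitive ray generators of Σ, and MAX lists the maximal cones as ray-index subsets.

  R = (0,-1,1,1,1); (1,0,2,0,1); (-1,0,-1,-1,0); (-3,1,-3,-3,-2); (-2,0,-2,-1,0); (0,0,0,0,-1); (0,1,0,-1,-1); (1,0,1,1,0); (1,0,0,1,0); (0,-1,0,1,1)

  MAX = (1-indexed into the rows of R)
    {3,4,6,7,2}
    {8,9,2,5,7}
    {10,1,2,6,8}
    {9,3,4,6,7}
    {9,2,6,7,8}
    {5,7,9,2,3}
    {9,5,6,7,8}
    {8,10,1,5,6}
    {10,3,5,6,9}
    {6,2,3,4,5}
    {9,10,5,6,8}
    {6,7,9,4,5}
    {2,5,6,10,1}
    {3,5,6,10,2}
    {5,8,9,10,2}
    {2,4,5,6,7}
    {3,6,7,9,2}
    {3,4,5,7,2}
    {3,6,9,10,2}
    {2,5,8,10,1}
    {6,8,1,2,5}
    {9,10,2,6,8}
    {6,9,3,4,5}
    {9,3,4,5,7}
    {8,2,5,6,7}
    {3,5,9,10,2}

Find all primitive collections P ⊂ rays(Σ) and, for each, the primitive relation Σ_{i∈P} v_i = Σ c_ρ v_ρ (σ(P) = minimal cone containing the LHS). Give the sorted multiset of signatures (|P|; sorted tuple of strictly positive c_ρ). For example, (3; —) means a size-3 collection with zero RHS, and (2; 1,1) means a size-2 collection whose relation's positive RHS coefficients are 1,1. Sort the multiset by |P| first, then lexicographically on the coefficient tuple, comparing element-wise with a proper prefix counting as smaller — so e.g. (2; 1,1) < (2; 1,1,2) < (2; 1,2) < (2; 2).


12 collections generate NE(X_Σ); each relation:

  {3,8}:  v_{3} + v_{8} = 0  →  sig = (2; —)
  {7,10}:  v_{7} + v_{10} = 0  →  sig = (2; —)
  {1,9}:  v_{1} + v_{9} = v_{8} + v_{10}  →  sig = (2; 1,1)
  {4,8}:  v_{4} + v_{8} = v_{5} + v_{6} + v_{7}  →  sig = (2; 1,1,1)
  {4,10}:  v_{4} + v_{10} = v_{3} + v_{5} + v_{6}  →  sig = (2; 1,1,1)
  {1,3}:  v_{1} + v_{3} = v_{2} + v_{5} + v_{6} + v_{10}  →  sig = (2; 1,1,1,1)
  {1,7}:  v_{1} + v_{7} = v_{2} + v_{5} + v_{6} + v_{8}  →  sig = (2; 1,1,1,1)
  {1,4}:  v_{1} + v_{4} = v_{2} + 2·v_{5} + 2·v_{6}  →  sig = (2; 1,2,2)
  {2,4,9}:  v_{2} + v_{4} + v_{9} = v_{3} + v_{7}  →  sig = (3; 1,1)
  {2,5,6,9}:  v_{2} + v_{5} + v_{6} + v_{9} = 0  →  sig = (4; —)
  {3,5,6,7}:  v_{3} + v_{5} + v_{6} + v_{7} = v_{4}  →  sig = (4; 1)
  {2,5,6,8,10}:  v_{2} + v_{5} + v_{6} + v_{8} + v_{10} = v_{1}  →  sig = (5; 1)

so the primitive-relation signature multiset is
    |P|=2: 8 collections, coeffs (), (), (1,1), (1,1,1), (1,1,1), (1,1,1,1), (1,1,1,1), (1,2,2)
    |P|=3: 1 collection, coeffs (1,1)
    |P|=4: 2 collections, coeffs (), (1)
    |P|=5: 1 collection, coeffs (1)


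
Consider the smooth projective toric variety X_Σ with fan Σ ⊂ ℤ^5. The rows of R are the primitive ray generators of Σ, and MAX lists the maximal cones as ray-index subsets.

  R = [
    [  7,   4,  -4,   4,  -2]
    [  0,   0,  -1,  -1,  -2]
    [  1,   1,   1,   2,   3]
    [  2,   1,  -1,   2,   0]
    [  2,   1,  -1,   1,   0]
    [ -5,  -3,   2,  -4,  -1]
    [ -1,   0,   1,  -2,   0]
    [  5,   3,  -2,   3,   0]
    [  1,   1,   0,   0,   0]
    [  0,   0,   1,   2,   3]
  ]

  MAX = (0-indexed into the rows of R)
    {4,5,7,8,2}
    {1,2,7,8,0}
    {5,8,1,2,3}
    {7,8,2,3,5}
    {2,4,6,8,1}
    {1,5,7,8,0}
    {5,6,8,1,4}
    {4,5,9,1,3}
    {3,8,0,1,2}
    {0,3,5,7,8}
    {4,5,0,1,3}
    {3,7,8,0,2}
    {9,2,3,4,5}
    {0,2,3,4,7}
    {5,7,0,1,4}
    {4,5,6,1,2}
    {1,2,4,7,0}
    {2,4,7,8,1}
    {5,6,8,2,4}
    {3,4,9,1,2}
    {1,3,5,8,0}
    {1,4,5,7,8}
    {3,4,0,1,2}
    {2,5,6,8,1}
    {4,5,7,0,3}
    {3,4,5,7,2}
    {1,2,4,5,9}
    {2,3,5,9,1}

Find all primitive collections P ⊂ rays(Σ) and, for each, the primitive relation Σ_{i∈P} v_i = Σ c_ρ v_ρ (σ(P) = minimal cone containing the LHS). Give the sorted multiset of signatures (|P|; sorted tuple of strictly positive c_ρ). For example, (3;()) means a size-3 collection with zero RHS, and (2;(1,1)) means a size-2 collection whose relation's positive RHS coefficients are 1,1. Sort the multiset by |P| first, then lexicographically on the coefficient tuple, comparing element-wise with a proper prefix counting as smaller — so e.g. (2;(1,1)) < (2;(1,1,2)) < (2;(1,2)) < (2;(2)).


Primitive collections (14):

  {3,6}:  v_{3} + v_{6} = v_{8}  →  sig = (2;(1))
  {8,9}:  v_{8} + v_{9} = v_{2}  →  sig = (2;(1))
  {0,6}:  v_{0} + v_{6} = v_{1} + v_{7} + v_{8}  →  sig = (2;(1,1,1))
  {7,9}:  v_{7} + v_{9} = v_{2} + v_{3} + v_{4}  →  sig = (2;(1,1,1))
  {0,9}:  v_{0} + v_{9} = v_{1} + v_{2} + 2·v_{3} + v_{4}  →  sig = (2;(1,1,1,2))
  {6,9}:  v_{6} + v_{9} = v_{1} + 2·v_{2} + v_{4} + v_{5}  →  sig = (2;(1,1,1,2))
  {6,7}:  v_{6} + v_{7} = v_{4} + 2·v_{8}  →  sig = (2;(1,2))
  {1,3,7}:  v_{1} + v_{3} + v_{7} = v_{0}  →  sig = (3;(1))
  {3,4,8}:  v_{3} + v_{4} + v_{8} = v_{7}  →  sig = (3;(1))
  {0,2,5}:  v_{0} + v_{2} + v_{5} = v_{3} + v_{8}  →  sig = (3;(1,1))
  {0,4,8}:  v_{0} + v_{4} + v_{8} = v_{1} + 2·v_{7}  →  sig = (3;(1,2))
  {1,2,5,7}:  v_{1} + v_{2} + v_{5} + v_{7} = v_{8}  →  sig = (4;(1))
  {1,2,3,4,5}:  v_{1} + v_{2} + v_{3} + v_{4} + v_{5} = 0  →  sig = (5;())
  {1,2,4,5,8}:  v_{1} + v_{2} + v_{4} + v_{5} + v_{8} = v_{6}  →  sig = (5;(1))

so the primitive-relation signature multiset is
{ (2;(1)) ×2,  (2;(1,1,1)) ×2,  (2;(1,1,1,2)) ×2,  (2;(1,2)),  (3;(1)) ×2,  (3;(1,1)),  (3;(1,2)),  (4;(1)),  (5;()),  (5;(1)) }


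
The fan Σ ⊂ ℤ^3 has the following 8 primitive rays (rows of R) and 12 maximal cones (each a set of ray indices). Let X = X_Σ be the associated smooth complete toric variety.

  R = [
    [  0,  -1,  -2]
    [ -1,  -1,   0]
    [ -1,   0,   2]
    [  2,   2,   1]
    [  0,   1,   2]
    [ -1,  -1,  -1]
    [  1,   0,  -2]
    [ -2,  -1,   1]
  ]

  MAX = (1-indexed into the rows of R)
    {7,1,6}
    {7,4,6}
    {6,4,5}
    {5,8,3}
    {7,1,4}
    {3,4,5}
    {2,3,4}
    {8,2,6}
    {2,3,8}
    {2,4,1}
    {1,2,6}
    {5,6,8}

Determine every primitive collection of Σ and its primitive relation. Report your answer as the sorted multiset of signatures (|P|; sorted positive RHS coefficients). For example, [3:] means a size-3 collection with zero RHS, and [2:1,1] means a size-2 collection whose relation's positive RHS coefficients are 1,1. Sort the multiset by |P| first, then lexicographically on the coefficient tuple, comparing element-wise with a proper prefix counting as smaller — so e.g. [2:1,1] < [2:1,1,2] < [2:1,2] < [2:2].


|primitive collections| = 12. Relations:

  • {1,5}:  v_{1} + v_{5} = 0 ; sig = [2:]
  • {3,7}:  v_{3} + v_{7} = 0 ; sig = [2:]
  • {1,3}:  v_{1} + v_{3} = v_{2} ; sig = [2:1]
  • {2,5}:  v_{2} + v_{5} = v_{3} ; sig = [2:1]
  • {2,7}:  v_{2} + v_{7} = v_{1} ; sig = [2:1]
  • {3,6}:  v_{3} + v_{6} = v_{8} ; sig = [2:1]
  • {4,8}:  v_{4} + v_{8} = v_{5} ; sig = [2:1]
  • {7,8}:  v_{7} + v_{8} = v_{6} ; sig = [2:1]
  • {1,8}:  v_{1} + v_{8} = v_{2} + v_{6} ; sig = [2:1,1]
  • {5,7}:  v_{5} + v_{7} = v_{4} + v_{6} ; sig = [2:1,1]
  • {2,4,6}:  v_{2} + v_{4} + v_{6} = 0 ; sig = [3:]
  • {1,4,6}:  v_{1} + v_{4} + v_{6} = v_{7} ; sig = [3:1]

Hence PRS(X_Σ) =
{ [2:] ×2,  [2:1] ×6,  [2:1,1] ×2,  [3:],  [3:1] }


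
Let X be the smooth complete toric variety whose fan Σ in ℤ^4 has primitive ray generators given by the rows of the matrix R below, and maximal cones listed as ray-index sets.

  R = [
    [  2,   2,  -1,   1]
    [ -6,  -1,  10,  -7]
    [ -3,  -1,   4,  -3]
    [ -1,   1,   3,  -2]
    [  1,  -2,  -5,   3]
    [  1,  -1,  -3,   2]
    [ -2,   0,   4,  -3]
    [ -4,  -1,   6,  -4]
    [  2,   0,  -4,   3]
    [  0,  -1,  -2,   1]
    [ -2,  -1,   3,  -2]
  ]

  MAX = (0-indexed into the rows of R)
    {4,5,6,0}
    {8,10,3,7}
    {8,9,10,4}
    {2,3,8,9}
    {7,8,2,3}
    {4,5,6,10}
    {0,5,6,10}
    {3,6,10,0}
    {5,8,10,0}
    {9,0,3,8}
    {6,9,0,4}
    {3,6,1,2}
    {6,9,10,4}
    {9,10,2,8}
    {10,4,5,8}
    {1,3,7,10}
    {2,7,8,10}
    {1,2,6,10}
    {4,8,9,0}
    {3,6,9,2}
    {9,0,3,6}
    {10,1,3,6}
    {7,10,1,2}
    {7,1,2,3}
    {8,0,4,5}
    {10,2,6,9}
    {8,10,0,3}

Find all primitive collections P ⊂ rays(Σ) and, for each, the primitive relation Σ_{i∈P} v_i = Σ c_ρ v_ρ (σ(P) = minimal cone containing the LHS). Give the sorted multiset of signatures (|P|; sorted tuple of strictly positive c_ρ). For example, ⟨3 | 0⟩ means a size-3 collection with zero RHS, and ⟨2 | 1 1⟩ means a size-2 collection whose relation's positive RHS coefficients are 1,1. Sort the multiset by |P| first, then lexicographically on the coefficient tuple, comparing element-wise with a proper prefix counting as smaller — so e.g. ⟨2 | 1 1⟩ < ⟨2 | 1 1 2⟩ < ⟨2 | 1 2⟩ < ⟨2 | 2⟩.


21 minimal non-faces of Δ(Σ) (on 11 rays):

  P = {3,5}:  v_{3} + v_{5} = 0  so sig = ⟨2 | 0⟩
  P = {6,8}:  v_{6} + v_{8} = 0  so sig = ⟨2 | 0⟩
  P = {0,2}:  v_{0} + v_{2} = v_{3}  so sig = ⟨2 | 1⟩
  P = {1,8}:  v_{1} + v_{8} = v_{7}  so sig = ⟨2 | 1⟩
  P = {3,4}:  v_{3} + v_{4} = v_{9}  so sig = ⟨2 | 1⟩
  P = {5,9}:  v_{5} + v_{9} = v_{4}  so sig = ⟨2 | 1⟩
  P = {6,7}:  v_{6} + v_{7} = v_{1}  so sig = ⟨2 | 1⟩
  P = {1,5}:  v_{1} + v_{5} = v_{2} + v_{10}  so sig = ⟨2 | 1 1⟩
  P = {2,5}:  v_{2} + v_{5} = v_{9} + v_{10}  so sig = ⟨2 | 1 1⟩
  P = {1,4}:  v_{1} + v_{4} = v_{2} + v_{9} + v_{10}  so sig = ⟨2 | 1 1 1⟩
  P = {5,7}:  v_{5} + v_{7} = v_{2} + v_{8} + v_{10}  so sig = ⟨2 | 1 1 1⟩
  P = {4,7}:  v_{4} + v_{7} = v_{2} + v_{8} + v_{9} + v_{10}  so sig = ⟨2 | 1 1 1 1⟩
  P = {0,7}:  v_{0} + v_{7} = 2·v_{3} + v_{8} + v_{10}  so sig = ⟨2 | 1 1 2⟩
  P = {0,1}:  v_{0} + v_{1} = 2·v_{3} + v_{10}  so sig = ⟨2 | 1 2⟩
  P = {2,4}:  v_{2} + v_{4} = 2·v_{9} + v_{10}  so sig = ⟨2 | 1 2⟩
  P = {7,9}:  v_{7} + v_{9} = 2·v_{2} + v_{8}  so sig = ⟨2 | 1 2⟩
  P = {1,9}:  v_{1} + v_{9} = 2·v_{2}  so sig = ⟨2 | 2⟩
  P = {0,9,10}:  v_{0} + v_{9} + v_{10} = 0  so sig = ⟨3 | 0⟩
  P = {0,4,10}:  v_{0} + v_{4} + v_{10} = v_{5}  so sig = ⟨3 | 1⟩
  P = {2,3,10}:  v_{2} + v_{3} + v_{10} = v_{1}  so sig = ⟨3 | 1⟩
  P = {3,9,10}:  v_{3} + v_{9} + v_{10} = v_{2}  so sig = ⟨3 | 1⟩

Hence PRS(X_Σ) =
    ⟨2 | 0⟩
    ⟨2 | 0⟩
    ⟨2 | 1⟩
    ⟨2 | 1⟩
    ⟨2 | 1⟩
    ⟨2 | 1⟩
    ⟨2 | 1⟩
    ⟨2 | 1 1⟩
    ⟨2 | 1 1⟩
    ⟨2 | 1 1 1⟩
    ⟨2 | 1 1 1⟩
    ⟨2 | 1 1 1 1⟩
    ⟨2 | 1 1 2⟩
    ⟨2 | 1 2⟩
    ⟨2 | 1 2⟩
    ⟨2 | 1 2⟩
    ⟨2 | 2⟩
    ⟨3 | 0⟩
    ⟨3 | 1⟩
    ⟨3 | 1⟩
    ⟨3 | 1⟩


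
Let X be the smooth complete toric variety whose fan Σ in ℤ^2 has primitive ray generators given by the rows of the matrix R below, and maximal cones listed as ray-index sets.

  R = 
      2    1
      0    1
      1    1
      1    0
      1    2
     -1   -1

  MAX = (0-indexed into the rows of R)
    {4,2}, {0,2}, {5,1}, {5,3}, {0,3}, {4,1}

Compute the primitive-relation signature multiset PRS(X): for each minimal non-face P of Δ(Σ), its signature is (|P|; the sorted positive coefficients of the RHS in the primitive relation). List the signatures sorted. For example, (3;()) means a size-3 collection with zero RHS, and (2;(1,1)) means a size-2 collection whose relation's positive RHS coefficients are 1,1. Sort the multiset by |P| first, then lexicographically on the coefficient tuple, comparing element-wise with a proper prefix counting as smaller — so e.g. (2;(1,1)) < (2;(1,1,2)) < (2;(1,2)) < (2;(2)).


Σ has 9 primitive collections:

  P={2,5}:  v_{2} + v_{5} = 0  ⇒ sig = (2;())
  P={0,5}:  v_{0} + v_{5} = v_{3}  ⇒ sig = (2;(1))
  P={1,2}:  v_{1} + v_{2} = v_{4}  ⇒ sig = (2;(1))
  P={1,3}:  v_{1} + v_{3} = v_{2}  ⇒ sig = (2;(1))
  P={2,3}:  v_{2} + v_{3} = v_{0}  ⇒ sig = (2;(1))
  P={4,5}:  v_{4} + v_{5} = v_{1}  ⇒ sig = (2;(1))
  P={0,1}:  v_{0} + v_{1} = 2·v_{2}  ⇒ sig = (2;(2))
  P={3,4}:  v_{3} + v_{4} = 2·v_{2}  ⇒ sig = (2;(2))
  P={0,4}:  v_{0} + v_{4} = 3·v_{2}  ⇒ sig = (2;(3))

so the primitive-relation signature multiset is
{ (2;()),  (2;(1)) ×5,  (2;(2)) ×2,  (2;(3)) }


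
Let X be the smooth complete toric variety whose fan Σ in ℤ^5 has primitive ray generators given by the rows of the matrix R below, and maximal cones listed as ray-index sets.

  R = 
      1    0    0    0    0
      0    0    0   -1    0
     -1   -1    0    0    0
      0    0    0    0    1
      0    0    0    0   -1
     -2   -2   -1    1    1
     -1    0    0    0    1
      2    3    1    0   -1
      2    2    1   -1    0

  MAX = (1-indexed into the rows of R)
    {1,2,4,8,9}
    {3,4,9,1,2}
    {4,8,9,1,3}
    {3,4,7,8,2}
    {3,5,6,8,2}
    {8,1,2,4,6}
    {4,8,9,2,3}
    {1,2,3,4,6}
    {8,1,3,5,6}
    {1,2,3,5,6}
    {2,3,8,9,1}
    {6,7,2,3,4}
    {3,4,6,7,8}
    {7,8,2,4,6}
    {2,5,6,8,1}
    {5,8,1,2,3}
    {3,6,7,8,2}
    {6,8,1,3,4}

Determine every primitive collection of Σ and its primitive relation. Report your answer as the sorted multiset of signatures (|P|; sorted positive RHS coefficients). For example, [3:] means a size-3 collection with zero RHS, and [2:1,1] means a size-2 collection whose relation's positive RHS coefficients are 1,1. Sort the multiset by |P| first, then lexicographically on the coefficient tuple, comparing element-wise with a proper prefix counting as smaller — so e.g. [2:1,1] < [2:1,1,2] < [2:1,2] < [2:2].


9 collections generate NE(X_Σ); each relation:

  • {4,5}:  v_{4} + v_{5} = 0  ⇒ sig = [2:]
  • {1,7}:  v_{1} + v_{7} = v_{4}  ⇒ sig = [2:1]
  • {6,9}:  v_{6} + v_{9} = v_{4}  ⇒ sig = [2:1]
  • {5,7}:  v_{5} + v_{7} = v_{2} + v_{3} + v_{6} + v_{8}  ⇒ sig = [2:1,1,1,1]
  • {5,9}:  v_{5} + v_{9} = v_{1} + v_{2} + v_{3} + v_{8}  ⇒ sig = [2:1,1,1,1]
  • {7,9}:  v_{7} + v_{9} = v_{2} + v_{3} + 2·v_{4} + v_{8}  ⇒ sig = [2:1,1,1,2]
  • {1,2,3,6,8}:  v_{1} + v_{2} + v_{3} + v_{6} + v_{8} = 0  ⇒ sig = [5:]
  • {1,2,3,4,8}:  v_{1} + v_{2} + v_{3} + v_{4} + v_{8} = v_{9}  ⇒ sig = [5:1]
  • {2,3,4,6,8}:  v_{2} + v_{3} + v_{4} + v_{6} + v_{8} = v_{7}  ⇒ sig = [5:1]

Sorted signature multiset PRS(X):
[[2:], [2:1], [2:1], [2:1,1,1,1], [2:1,1,1,1], [2:1,1,1,2], [5:], [5:1], [5:1]]


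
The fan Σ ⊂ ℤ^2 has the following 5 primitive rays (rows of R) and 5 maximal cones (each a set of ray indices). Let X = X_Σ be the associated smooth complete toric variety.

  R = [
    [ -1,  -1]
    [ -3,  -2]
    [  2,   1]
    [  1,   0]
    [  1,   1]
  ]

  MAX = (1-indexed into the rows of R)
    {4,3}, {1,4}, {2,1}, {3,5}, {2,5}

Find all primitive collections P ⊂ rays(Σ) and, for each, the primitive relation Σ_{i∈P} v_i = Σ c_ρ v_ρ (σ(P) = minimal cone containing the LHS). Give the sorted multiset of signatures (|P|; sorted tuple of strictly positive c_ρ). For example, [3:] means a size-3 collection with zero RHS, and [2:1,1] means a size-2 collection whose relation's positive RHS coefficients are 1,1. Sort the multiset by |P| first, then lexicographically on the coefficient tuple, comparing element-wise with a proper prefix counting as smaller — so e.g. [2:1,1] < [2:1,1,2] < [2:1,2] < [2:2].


|primitive collections| = 5. Relations:

  • {1,5}:  v_{1} + v_{5} = 0  so sig = [2:]
  • {1,3}:  v_{1} + v_{3} = v_{4}  so sig = [2:1]
  • {2,3}:  v_{2} + v_{3} = v_{1}  so sig = [2:1]
  • {4,5}:  v_{4} + v_{5} = v_{3}  so sig = [2:1]
  • {2,4}:  v_{2} + v_{4} = 2·v_{1}  so sig = [2:2]

Hence PRS(X_Σ) =
    |P|=2: 5 collections, coeffs (), (1), (1), (1), (2)


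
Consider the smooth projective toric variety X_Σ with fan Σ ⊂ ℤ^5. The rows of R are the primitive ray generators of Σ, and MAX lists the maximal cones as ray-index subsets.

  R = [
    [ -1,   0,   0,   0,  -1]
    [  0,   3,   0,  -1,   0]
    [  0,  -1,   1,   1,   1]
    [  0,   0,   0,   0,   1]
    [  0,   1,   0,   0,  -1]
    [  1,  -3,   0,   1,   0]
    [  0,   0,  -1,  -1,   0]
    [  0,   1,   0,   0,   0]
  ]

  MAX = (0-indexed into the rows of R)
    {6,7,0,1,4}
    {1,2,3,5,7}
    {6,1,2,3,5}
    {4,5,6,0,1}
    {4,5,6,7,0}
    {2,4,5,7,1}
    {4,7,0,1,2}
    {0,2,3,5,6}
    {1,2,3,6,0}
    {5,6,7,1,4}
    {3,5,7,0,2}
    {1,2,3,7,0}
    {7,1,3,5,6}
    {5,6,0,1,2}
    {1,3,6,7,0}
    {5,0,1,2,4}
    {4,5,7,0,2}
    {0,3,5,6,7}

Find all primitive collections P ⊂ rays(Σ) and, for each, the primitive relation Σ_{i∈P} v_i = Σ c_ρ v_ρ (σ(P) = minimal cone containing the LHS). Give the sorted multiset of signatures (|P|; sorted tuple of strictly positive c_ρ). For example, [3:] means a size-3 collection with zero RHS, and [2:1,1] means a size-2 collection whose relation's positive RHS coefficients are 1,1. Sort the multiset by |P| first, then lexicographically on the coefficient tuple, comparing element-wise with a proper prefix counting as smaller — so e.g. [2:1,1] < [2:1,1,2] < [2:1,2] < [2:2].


The 5 primitive collections of Σ (r=8, n=5):

  • {3,4}:  v_{3} + v_{4} = v_{7}  ⟹  sig = [2:1]
  • {2,4,6}:  v_{2} + v_{4} + v_{6} = 0  ⟹  sig = [3:]
  • {2,6,7}:  v_{2} + v_{6} + v_{7} = v_{3}  ⟹  sig = [3:1]
  • {0,1,3,5}:  v_{0} + v_{1} + v_{3} + v_{5} = 0  ⟹  sig = [4:]
  • {0,1,5,7}:  v_{0} + v_{1} + v_{5} + v_{7} = v_{4}  ⟹  sig = [4:1]

so the primitive-relation signature multiset is
[[2:1], [3:], [3:1], [4:], [4:1]]


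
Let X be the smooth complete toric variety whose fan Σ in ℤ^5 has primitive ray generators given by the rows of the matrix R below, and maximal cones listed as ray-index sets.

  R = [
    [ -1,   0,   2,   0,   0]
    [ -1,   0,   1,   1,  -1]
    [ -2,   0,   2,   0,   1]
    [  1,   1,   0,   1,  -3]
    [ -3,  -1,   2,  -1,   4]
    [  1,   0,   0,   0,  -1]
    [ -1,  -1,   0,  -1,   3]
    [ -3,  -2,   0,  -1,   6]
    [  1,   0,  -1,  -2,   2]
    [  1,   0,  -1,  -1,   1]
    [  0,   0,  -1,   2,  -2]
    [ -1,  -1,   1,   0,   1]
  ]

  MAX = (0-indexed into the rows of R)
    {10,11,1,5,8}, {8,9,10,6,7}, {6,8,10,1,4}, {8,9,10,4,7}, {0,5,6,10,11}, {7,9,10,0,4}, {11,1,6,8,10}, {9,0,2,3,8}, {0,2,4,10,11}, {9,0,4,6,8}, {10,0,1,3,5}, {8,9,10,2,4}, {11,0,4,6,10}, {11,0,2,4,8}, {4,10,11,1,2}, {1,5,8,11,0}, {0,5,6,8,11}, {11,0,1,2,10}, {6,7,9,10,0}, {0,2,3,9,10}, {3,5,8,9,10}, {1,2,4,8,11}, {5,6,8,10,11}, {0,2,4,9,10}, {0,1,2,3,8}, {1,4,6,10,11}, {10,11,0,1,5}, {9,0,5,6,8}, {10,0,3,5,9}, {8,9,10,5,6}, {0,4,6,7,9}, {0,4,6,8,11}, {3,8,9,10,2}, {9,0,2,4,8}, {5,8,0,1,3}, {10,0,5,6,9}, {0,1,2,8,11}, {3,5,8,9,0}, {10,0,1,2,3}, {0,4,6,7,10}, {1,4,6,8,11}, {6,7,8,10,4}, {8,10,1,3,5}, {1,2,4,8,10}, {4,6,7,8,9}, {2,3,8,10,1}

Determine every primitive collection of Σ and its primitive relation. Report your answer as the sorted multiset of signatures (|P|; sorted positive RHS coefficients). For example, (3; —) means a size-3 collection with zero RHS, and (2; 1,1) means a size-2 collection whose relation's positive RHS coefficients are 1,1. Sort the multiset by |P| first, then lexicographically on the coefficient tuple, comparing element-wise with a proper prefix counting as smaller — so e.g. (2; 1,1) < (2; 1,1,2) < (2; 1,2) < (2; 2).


21 collections generate NE(X_Σ); each relation:

  {1,9}:  v_{1} + v_{9} = 0  ⇒ sig = (2; —)
  {3,6}:  v_{3} + v_{6} = 0  ⇒ sig = (2; —)
  {2,5}:  v_{2} + v_{5} = v_{0}  ⇒ sig = (2; 1)
  {2,6}:  v_{2} + v_{6} = v_{4}  ⇒ sig = (2; 1)
  {3,4}:  v_{3} + v_{4} = v_{2}  ⇒ sig = (2; 1)
  {3,11}:  v_{3} + v_{11} = v_{1} + v_{5}  ⇒ sig = (2; 1,1)
  {4,5}:  v_{4} + v_{5} = v_{0} + v_{6}  ⇒ sig = (2; 1,1)
  {9,11}:  v_{9} + v_{11} = v_{5} + v_{6}  ⇒ sig = (2; 1,1)
  {1,7}:  v_{1} + v_{7} = v_{4} + v_{6} + v_{10}  ⇒ sig = (2; 1,1,1)
  {3,7}:  v_{3} + v_{7} = v_{4} + v_{9} + v_{10}  ⇒ sig = (2; 1,1,1)
  {5,7}:  v_{5} + v_{7} = v_{0} + 2·v_{6} + v_{9} + v_{10}  ⇒ sig = (2; 1,1,1,2)
  {2,7}:  v_{2} + v_{7} = 2·v_{4} + v_{9} + v_{10}  ⇒ sig = (2; 1,1,2)
  {7,11}:  v_{7} + v_{11} = v_{0} + 3·v_{6} + v_{10}  ⇒ sig = (2; 1,1,3)
  {0,8,10}:  v_{0} + v_{8} + v_{10} = 0  ⇒ sig = (3; —)
  {1,5,6}:  v_{1} + v_{5} + v_{6} = v_{11}  ⇒ sig = (3; 1)
  {0,1,6}:  v_{0} + v_{1} + v_{6} = v_{2} + v_{11}  ⇒ sig = (3; 1,1)
  {0,7,8}:  v_{0} + v_{7} + v_{8} = v_{4} + v_{6} + v_{9}  ⇒ sig = (3; 1,1,1)
  {0,1,4}:  v_{0} + v_{1} + v_{4} = 2·v_{2} + v_{11}  ⇒ sig = (3; 1,2)
  {4,6,9,10}:  v_{4} + v_{6} + v_{9} + v_{10} = v_{7}  ⇒ sig = (4; 1)
  {2,8,10,11}:  v_{2} + v_{8} + v_{10} + v_{11} = v_{1} + v_{6}  ⇒ sig = (4; 1,1)
  {4,8,10,11}:  v_{4} + v_{8} + v_{10} + v_{11} = v_{1} + 2·v_{6}  ⇒ sig = (4; 1,2)

so the primitive-relation signature multiset is
    (2; —)
    (2; —)
    (2; 1)
    (2; 1)
    (2; 1)
    (2; 1,1)
    (2; 1,1)
    (2; 1,1)
    (2; 1,1,1)
    (2; 1,1,1)
    (2; 1,1,1,2)
    (2; 1,1,2)
    (2; 1,1,3)
    (3; —)
    (3; 1)
    (3; 1,1)
    (3; 1,1,1)
    (3; 1,2)
    (4; 1)
    (4; 1,1)
    (4; 1,2)


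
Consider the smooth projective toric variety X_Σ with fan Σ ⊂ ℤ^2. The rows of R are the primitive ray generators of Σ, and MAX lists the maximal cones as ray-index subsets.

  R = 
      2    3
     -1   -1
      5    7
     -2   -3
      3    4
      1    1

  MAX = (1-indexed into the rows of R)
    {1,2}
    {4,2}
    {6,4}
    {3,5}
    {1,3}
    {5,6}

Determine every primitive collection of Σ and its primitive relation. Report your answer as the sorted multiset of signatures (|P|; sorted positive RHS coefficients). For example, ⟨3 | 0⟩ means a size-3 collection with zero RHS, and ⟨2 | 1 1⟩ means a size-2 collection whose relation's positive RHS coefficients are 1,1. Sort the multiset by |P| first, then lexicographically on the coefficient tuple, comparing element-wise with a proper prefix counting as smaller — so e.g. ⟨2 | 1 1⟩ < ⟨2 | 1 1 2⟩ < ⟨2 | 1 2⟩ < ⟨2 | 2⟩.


Σ has 9 primitive collections:

  {1,4}:  v_{1} + v_{4} = 0  so sig = ⟨2 | 0⟩
  {2,6}:  v_{2} + v_{6} = 0  so sig = ⟨2 | 0⟩
  {1,5}:  v_{1} + v_{5} = v_{3}  so sig = ⟨2 | 1⟩
  {1,6}:  v_{1} + v_{6} = v_{5}  so sig = ⟨2 | 1⟩
  {2,5}:  v_{2} + v_{5} = v_{1}  so sig = ⟨2 | 1⟩
  {3,4}:  v_{3} + v_{4} = v_{5}  so sig = ⟨2 | 1⟩
  {4,5}:  v_{4} + v_{5} = v_{6}  so sig = ⟨2 | 1⟩
  {2,3}:  v_{2} + v_{3} = 2·v_{1}  so sig = ⟨2 | 2⟩
  {3,6}:  v_{3} + v_{6} = 2·v_{5}  so sig = ⟨2 | 2⟩

so the primitive-relation signature multiset is
    ⟨2 | 0⟩
    ⟨2 | 0⟩
    ⟨2 | 1⟩
    ⟨2 | 1⟩
    ⟨2 | 1⟩
    ⟨2 | 1⟩
    ⟨2 | 1⟩
    ⟨2 | 2⟩
    ⟨2 | 2⟩


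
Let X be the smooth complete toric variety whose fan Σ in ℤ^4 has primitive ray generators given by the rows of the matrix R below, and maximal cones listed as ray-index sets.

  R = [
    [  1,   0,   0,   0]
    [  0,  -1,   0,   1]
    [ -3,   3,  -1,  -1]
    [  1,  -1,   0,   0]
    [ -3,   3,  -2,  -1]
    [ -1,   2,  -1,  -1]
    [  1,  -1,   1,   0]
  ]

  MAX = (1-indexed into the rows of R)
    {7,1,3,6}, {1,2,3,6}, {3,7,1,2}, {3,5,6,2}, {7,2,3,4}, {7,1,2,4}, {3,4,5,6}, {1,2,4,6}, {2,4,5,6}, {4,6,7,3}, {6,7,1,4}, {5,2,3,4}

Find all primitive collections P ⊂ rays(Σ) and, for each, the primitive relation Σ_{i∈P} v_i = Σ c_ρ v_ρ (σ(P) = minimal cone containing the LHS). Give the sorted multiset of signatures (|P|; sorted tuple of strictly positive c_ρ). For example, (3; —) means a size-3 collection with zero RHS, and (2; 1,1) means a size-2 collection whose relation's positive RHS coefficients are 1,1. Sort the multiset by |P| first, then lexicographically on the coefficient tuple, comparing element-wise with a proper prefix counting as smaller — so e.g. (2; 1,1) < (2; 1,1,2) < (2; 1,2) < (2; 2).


Primitive collections (5):

  {5,7}:  v_{5} + v_{7} = v_{3} + v_{4}  so sig = (2; 1,1)
  {1,5}:  v_{1} + v_{5} = v_{2} + 2·v_{6}  so sig = (2; 1,2)
  {2,6,7}:  v_{2} + v_{6} + v_{7} = 0  so sig = (3; —)
  {1,3,4}:  v_{1} + v_{3} + v_{4} = v_{6}  so sig = (3; 1)
  {2,3,4,6}:  v_{2} + v_{3} + v_{4} + v_{6} = v_{5}  so sig = (4; 1)

Sorted signature multiset PRS(X):
{ (2; 1,1),  (2; 1,2),  (3; —),  (3; 1),  (4; 1) }


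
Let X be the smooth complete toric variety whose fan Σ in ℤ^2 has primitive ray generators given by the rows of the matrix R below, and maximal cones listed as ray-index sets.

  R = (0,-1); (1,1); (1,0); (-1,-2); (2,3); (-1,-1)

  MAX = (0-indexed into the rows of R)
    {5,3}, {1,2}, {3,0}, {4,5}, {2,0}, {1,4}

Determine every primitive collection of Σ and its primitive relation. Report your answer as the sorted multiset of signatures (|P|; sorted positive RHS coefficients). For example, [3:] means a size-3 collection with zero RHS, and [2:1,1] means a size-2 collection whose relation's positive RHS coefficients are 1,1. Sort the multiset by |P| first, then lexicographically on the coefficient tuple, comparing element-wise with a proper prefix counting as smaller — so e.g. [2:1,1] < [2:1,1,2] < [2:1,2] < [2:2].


Δ(Σ) — 6 vertices, 9 min non-faces:

  P={1,5}:  v_{1} + v_{5} = 0  so sig = [2:]
  P={0,1}:  v_{0} + v_{1} = v_{2}  so sig = [2:1]
  P={0,5}:  v_{0} + v_{5} = v_{3}  so sig = [2:1]
  P={1,3}:  v_{1} + v_{3} = v_{0}  so sig = [2:1]
  P={2,5}:  v_{2} + v_{5} = v_{0}  so sig = [2:1]
  P={3,4}:  v_{3} + v_{4} = v_{1}  so sig = [2:1]
  P={0,4}:  v_{0} + v_{4} = 2·v_{1}  so sig = [2:2]
  P={2,3}:  v_{2} + v_{3} = 2·v_{0}  so sig = [2:2]
  P={2,4}:  v_{2} + v_{4} = 3·v_{1}  so sig = [2:3]

so the primitive-relation signature multiset is
    |P|=2: 9 collections, coeffs (), (1), (1), (1), (1), (1), (2), (2), (3)
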